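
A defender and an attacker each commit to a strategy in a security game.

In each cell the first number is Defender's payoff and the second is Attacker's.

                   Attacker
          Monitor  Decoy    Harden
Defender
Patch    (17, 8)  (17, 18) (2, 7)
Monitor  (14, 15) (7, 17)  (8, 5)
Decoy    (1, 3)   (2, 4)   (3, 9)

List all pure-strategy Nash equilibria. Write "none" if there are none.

Check each profile: it is a Nash equilibrium iff no player can strictly gain by switching unilaterally.
(Patch, Monitor): Attacker can switch to Decoy (8 → 18). Not NE.
(Patch, Decoy): Defender gets 17, best alternative 7; Attacker gets 18, best alternative 8. No profitable deviation — NE.
(Patch, Harden): Defender can switch to Monitor (2 → 8). Not NE.
(Monitor, Monitor): Defender can switch to Patch (14 → 17). Not NE.
(Monitor, Decoy): Defender can switch to Patch (7 → 17). Not NE.
(Monitor, Harden): Attacker can switch to Monitor (5 → 15). Not NE.
(Decoy, Monitor): Defender can switch to Patch (1 → 17). Not NE.
(Decoy, Decoy): Defender can switch to Patch (2 → 17). Not NE.
(Decoy, Harden): Defender can switch to Monitor (3 → 8). Not NE.

The unique pure-strategy Nash equilibrium is (Patch, Decoy).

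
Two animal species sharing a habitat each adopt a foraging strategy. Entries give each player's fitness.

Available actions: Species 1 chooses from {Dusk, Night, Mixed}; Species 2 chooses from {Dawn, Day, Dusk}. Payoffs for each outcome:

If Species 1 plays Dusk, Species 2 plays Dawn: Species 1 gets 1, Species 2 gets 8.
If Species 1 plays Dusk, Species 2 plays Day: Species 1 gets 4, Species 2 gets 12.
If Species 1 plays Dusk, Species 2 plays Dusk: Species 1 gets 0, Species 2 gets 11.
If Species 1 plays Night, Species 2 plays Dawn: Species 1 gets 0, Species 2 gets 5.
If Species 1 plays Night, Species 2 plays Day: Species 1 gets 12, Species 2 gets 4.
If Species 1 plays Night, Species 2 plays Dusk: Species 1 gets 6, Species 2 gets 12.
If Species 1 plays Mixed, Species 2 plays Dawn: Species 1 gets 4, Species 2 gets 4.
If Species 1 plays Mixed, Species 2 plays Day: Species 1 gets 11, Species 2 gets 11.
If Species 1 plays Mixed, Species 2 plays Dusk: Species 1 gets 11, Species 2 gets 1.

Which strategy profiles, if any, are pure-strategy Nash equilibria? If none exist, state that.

(Dusk, Dawn): Species 1 can switch to Mixed (1 → 4). Not NE.
(Dusk, Day): Species 1 can switch to Night (4 → 12). Not NE.
(Dusk, Dusk): Species 1 can switch to Night (0 → 6). Not NE.
(Night, Dawn): Species 1 can switch to Dusk (0 → 1). Not NE.
(Night, Day): Species 2 can switch to Dawn (4 → 5). Not NE.
(Night, Dusk): Species 1 can switch to Mixed (6 → 11). Not NE.
(Mixed, Dawn): Species 2 can switch to Day (4 → 11). Not NE.
(Mixed, Day): Species 1 can switch to Night (11 → 12). Not NE.
(Mixed, Dusk): Species 2 can switch to Dawn (1 → 4). Not NE.

There is no pure-strategy Nash equilibrium.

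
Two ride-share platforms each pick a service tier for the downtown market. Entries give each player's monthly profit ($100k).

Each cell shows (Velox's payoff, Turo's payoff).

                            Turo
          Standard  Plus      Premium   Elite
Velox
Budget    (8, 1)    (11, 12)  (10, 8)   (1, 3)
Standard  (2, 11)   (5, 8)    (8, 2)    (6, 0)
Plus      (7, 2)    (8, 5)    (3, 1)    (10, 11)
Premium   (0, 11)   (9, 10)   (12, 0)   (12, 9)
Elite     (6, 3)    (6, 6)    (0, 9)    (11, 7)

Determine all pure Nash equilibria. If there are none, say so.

Pure NE: (Budget, Plus)

(Budget, Standard): Turo can switch to Plus (1 → 12). Not NE.
(Budget, Plus): Velox gets 11, best alternative 9; Turo gets 12, best alternative 8. No profitable deviation — NE.
(Budget, Premium): Velox can switch to Premium (10 → 12). Not NE.
(Budget, Elite): Velox can switch to Standard (1 → 6). Not NE.
(Standard, Standard): Velox can switch to Budget (2 → 8). Not NE.
(Standard, Plus): Velox can switch to Budget (5 → 11). Not NE.
(Standard, Premium): Velox can switch to Budget (8 → 10). Not NE.
(Standard, Elite): Velox can switch to Plus (6 → 10). Not NE.
(Plus, Standard): Velox can switch to Budget (7 → 8). Not NE.
(Plus, Plus): Velox can switch to Budget (8 → 11). Not NE.
(Plus, Premium): Velox can switch to Budget (3 → 10). Not NE.
(Plus, Elite): Velox can switch to Premium (10 → 12). Not NE.
(Premium, Standard): Velox can switch to Budget (0 → 8). Not NE.
(The remaining 7 profiles each have a profitable deviation by the same check.)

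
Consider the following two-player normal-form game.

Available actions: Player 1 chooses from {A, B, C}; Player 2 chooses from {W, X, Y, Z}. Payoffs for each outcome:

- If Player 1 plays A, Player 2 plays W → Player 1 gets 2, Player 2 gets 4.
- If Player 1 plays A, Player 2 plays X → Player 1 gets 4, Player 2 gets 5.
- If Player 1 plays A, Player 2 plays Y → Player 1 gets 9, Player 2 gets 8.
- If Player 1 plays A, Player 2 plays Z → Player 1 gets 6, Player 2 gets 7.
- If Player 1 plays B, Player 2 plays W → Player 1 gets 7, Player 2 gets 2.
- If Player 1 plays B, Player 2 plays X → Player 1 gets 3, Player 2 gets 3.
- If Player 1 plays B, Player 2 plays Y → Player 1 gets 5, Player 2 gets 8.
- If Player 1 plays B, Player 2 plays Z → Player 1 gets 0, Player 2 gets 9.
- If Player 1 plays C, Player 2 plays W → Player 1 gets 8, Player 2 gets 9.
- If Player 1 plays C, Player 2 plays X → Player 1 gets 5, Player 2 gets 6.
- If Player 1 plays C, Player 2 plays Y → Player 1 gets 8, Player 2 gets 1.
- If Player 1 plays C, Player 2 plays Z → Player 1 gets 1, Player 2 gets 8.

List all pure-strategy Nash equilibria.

(A, Y) and (C, W)

Player 1 against W: payoffs 2, 7, 8 → best response C.
Player 1 against X: payoffs 4, 3, 5 → best response C.
Player 1 against Y: payoffs 9, 5, 8 → best response A.
Player 1 against Z: payoffs 6, 0, 1 → best response A.
Player 2 against A: payoffs 4, 5, 8, 7 → best response Y.
Player 2 against B: payoffs 2, 3, 8, 9 → best response Z.
Player 2 against C: payoffs 9, 6, 1, 8 → best response W.
Mutual best responses: (A, Y); (C, W).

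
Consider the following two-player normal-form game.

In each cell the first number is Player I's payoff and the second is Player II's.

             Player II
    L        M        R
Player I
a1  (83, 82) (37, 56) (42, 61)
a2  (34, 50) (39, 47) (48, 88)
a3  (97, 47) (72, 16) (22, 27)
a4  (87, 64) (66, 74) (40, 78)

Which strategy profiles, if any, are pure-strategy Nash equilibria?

For each player, find the best response to each opponent profile; mutual best responses are the pure NE.
Player I against L: payoffs 83, 34, 97, 87 → best response a3.
Player I against M: payoffs 37, 39, 72, 66 → best response a3.
Player I against R: payoffs 42, 48, 22, 40 → best response a2.
Player II against a1: payoffs 82, 56, 61 → best response L.
Player II against a2: payoffs 50, 47, 88 → best response R.
Player II against a3: payoffs 47, 16, 27 → best response L.
Player II against a4: payoffs 64, 74, 78 → best response R.
Mutual best responses: (a2, R); (a3, L).

(a2, R); (a3, L)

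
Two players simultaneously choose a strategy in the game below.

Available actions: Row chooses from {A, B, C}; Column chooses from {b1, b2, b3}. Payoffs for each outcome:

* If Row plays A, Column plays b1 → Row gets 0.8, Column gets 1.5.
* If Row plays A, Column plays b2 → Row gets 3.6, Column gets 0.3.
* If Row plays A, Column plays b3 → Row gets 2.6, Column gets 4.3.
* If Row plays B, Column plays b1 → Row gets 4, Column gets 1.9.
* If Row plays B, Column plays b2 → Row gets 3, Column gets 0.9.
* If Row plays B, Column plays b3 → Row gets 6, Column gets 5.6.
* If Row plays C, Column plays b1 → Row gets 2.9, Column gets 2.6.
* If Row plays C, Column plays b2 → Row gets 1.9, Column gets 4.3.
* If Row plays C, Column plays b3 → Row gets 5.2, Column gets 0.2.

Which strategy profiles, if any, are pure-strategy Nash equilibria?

(A, b1): Row can switch to B (0.8 → 4). Not NE.
(A, b2): Column can switch to b1 (0.3 → 1.5). Not NE.
(A, b3): Row can switch to B (2.6 → 6). Not NE.
(B, b1): Column can switch to b3 (1.9 → 5.6). Not NE.
(B, b2): Row can switch to A (3 → 3.6). Not NE.
(B, b3): Row gets 6, best alternative 5.2; Column gets 5.6, best alternative 1.9. No profitable deviation — NE.
(C, b1): Row can switch to B (2.9 → 4). Not NE.
(C, b2): Row can switch to A (1.9 → 3.6). Not NE.
(C, b3): Row can switch to B (5.2 → 6). Not NE.

(B, b3)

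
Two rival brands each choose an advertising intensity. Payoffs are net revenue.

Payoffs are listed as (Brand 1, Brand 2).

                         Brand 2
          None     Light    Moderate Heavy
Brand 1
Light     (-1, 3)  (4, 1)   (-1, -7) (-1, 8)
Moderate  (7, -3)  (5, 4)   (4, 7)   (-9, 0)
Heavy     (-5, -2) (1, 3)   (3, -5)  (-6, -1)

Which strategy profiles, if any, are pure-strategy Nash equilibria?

The pure Nash equilibria are (Light, Heavy) and (Moderate, Moderate).

Check each profile: it is a Nash equilibrium iff no player can strictly gain by switching unilaterally.
(Light, None): Brand 1 can switch to Moderate (-1 → 7). Not NE.
(Light, Light): Brand 1 can switch to Moderate (4 → 5). Not NE.
(Light, Moderate): Brand 1 can switch to Moderate (-1 → 4). Not NE.
(Light, Heavy): Brand 1 gets -1, best alternative -6; Brand 2 gets 8, best alternative 3. No profitable deviation — NE.
(Moderate, None): Brand 2 can switch to Light (-3 → 4). Not NE.
(Moderate, Light): Brand 2 can switch to Moderate (4 → 7). Not NE.
(Moderate, Moderate): Brand 1 gets 4, best alternative 3; Brand 2 gets 7, best alternative 4. No profitable deviation — NE.
(Moderate, Heavy): Brand 1 can switch to Light (-9 → -1). Not NE.
(Heavy, None): Brand 1 can switch to Light (-5 → -1). Not NE.
(Heavy, Light): Brand 1 can switch to Light (1 → 4). Not NE.
(Heavy, Moderate): Brand 1 can switch to Moderate (3 → 4). Not NE.
(Heavy, Heavy): Brand 1 can switch to Light (-6 → -1). Not NE.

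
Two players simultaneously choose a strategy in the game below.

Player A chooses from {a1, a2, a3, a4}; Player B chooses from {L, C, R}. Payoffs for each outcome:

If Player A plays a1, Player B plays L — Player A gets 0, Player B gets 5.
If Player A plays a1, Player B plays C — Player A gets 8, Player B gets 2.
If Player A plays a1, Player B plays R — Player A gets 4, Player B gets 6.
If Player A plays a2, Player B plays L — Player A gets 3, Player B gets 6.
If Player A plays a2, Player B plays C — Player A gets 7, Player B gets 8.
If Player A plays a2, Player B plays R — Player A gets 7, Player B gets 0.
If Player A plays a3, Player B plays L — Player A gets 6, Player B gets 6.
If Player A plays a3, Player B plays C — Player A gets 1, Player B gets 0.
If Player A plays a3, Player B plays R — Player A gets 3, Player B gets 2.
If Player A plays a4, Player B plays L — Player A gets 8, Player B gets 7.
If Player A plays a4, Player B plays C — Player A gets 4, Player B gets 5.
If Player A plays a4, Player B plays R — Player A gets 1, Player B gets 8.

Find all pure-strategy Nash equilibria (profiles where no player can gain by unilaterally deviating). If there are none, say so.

This game has no pure Nash equilibrium.

(a1, L): Player A can switch to a2 (0 → 3). Not NE.
(a1, C): Player B can switch to L (2 → 5). Not NE.
(a1, R): Player A can switch to a2 (4 → 7). Not NE.
(a2, L): Player A can switch to a3 (3 → 6). Not NE.
(a2, C): Player A can switch to a1 (7 → 8). Not NE.
(a2, R): Player B can switch to L (0 → 6). Not NE.
(a3, L): Player A can switch to a4 (6 → 8). Not NE.
(a3, C): Player A can switch to a1 (1 → 8). Not NE.
(a3, R): Player A can switch to a1 (3 → 4). Not NE.
(a4, L): Player B can switch to R (7 → 8). Not NE.
(The remaining 2 profiles each have a profitable deviation by the same check.)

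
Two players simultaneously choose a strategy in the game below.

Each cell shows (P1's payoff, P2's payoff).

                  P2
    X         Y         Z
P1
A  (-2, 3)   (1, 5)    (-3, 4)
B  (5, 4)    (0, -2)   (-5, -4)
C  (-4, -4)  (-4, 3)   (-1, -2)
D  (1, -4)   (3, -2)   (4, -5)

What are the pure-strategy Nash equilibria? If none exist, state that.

The pure Nash equilibria are (B, X), (D, Y).

For each player, find the best response to each opponent profile; mutual best responses are the pure NE.
P1 against X: payoffs -2, 5, -4, 1 → best response B.
P1 against Y: payoffs 1, 0, -4, 3 → best response D.
P1 against Z: payoffs -3, -5, -1, 4 → best response D.
P2 against A: payoffs 3, 5, 4 → best response Y.
P2 against B: payoffs 4, -2, -4 → best response X.
P2 against C: payoffs -4, 3, -2 → best response Y.
P2 against D: payoffs -4, -2, -5 → best response Y.
Mutual best responses: (B, X); (D, Y).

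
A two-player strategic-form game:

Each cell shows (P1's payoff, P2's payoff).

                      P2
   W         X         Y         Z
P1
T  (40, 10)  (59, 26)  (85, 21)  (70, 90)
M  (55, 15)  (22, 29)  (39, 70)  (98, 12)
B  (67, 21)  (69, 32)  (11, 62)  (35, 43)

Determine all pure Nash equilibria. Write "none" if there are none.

This game has no pure Nash equilibrium.

P1 against W: payoffs 40, 55, 67 → best response B.
P1 against X: payoffs 59, 22, 69 → best response B.
P1 against Y: payoffs 85, 39, 11 → best response T.
P1 against Z: payoffs 70, 98, 35 → best response M.
P2 against T: payoffs 10, 26, 21, 90 → best response Z.
P2 against M: payoffs 15, 29, 70, 12 → best response Y.
P2 against B: payoffs 21, 32, 62, 43 → best response Y.
No profile is a mutual best response for all players.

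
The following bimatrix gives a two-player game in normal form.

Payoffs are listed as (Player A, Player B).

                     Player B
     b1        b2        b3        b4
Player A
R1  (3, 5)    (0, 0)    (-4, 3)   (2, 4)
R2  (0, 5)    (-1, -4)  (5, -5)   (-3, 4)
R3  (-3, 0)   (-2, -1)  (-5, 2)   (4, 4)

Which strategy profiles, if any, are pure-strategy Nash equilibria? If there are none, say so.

Pure-strategy Nash equilibria: (R1, b1); (R3, b4)

Player A against b1: payoffs 3, 0, -3 → best response R1.
Player A against b2: payoffs 0, -1, -2 → best response R1.
Player A against b3: payoffs -4, 5, -5 → best response R2.
Player A against b4: payoffs 2, -3, 4 → best response R3.
Player B against R1: payoffs 5, 0, 3, 4 → best response b1.
Player B against R2: payoffs 5, -4, -5, 4 → best response b1.
Player B against R3: payoffs 0, -1, 2, 4 → best response b4.
Mutual best responses: (R1, b1); (R3, b4).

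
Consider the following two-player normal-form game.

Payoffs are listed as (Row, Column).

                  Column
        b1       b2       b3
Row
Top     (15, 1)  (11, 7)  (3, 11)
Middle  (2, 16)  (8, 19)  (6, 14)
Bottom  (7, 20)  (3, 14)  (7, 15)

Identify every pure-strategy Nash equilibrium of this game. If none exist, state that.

none

Row against b1: payoffs 15, 2, 7 → best response Top.
Row against b2: payoffs 11, 8, 3 → best response Top.
Row against b3: payoffs 3, 6, 7 → best response Bottom.
Column against Top: payoffs 1, 7, 11 → best response b3.
Column against Middle: payoffs 16, 19, 14 → best response b2.
Column against Bottom: payoffs 20, 14, 15 → best response b1.
No profile is a mutual best response for all players.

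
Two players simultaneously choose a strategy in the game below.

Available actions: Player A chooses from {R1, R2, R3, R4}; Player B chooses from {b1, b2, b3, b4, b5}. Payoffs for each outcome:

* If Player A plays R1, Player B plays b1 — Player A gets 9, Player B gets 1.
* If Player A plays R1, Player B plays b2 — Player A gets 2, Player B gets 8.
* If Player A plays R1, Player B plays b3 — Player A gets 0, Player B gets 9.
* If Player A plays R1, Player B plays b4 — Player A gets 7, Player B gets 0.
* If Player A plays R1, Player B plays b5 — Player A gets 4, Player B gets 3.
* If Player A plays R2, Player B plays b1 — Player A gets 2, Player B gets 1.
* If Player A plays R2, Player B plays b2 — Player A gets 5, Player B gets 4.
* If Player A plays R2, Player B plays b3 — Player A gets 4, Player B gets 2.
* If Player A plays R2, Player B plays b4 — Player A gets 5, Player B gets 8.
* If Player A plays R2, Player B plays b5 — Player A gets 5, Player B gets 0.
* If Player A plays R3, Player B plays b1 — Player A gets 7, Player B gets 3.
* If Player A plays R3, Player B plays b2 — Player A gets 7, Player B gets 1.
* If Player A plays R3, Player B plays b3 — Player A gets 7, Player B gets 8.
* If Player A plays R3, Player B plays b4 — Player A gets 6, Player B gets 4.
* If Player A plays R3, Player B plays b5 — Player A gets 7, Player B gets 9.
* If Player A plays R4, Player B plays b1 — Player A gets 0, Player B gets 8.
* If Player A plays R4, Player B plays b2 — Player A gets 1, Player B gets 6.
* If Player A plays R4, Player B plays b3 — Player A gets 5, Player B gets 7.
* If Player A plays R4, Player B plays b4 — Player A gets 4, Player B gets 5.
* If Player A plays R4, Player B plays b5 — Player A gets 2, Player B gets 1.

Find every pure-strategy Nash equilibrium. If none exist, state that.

(R1, b1): Player B can switch to b2 (1 → 8). Not NE.
(R1, b2): Player A can switch to R2 (2 → 5). Not NE.
(R1, b3): Player A can switch to R2 (0 → 4). Not NE.
(R1, b4): Player B can switch to b1 (0 → 1). Not NE.
(R1, b5): Player A can switch to R2 (4 → 5). Not NE.
(R2, b1): Player A can switch to R1 (2 → 9). Not NE.
(R2, b2): Player A can switch to R3 (5 → 7). Not NE.
(R2, b3): Player A can switch to R3 (4 → 7). Not NE.
(R2, b4): Player A can switch to R1 (5 → 7). Not NE.
(R2, b5): Player A can switch to R3 (5 → 7). Not NE.
(R3, b1): Player A can switch to R1 (7 → 9). Not NE.
(R3, b2): Player B can switch to b1 (1 → 3). Not NE.
(R3, b5): Player A gets 7, best alternative 5; Player B gets 9, best alternative 8. No profitable deviation — NE.
(The remaining 7 profiles each have a profitable deviation by the same check.)

(R3, b5)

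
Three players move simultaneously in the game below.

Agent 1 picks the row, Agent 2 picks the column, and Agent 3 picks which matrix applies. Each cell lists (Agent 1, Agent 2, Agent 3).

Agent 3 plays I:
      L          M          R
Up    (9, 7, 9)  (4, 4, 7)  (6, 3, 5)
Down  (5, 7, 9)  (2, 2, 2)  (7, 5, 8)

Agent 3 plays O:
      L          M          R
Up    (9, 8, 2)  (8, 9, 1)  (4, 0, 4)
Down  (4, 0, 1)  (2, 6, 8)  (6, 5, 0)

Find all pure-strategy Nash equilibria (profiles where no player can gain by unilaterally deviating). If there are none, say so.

For each player, find the best response to each opponent profile; mutual best responses are the pure NE.
Agent 1 against (L, I): payoffs 9, 5 → best response Up.
Agent 1 against (L, O): payoffs 9, 4 → best response Up.
Agent 1 against (M, I): payoffs 4, 2 → best response Up.
Agent 1 against (M, O): payoffs 8, 2 → best response Up.
Agent 1 against (R, I): payoffs 6, 7 → best response Down.
Agent 1 against (R, O): payoffs 4, 6 → best response Down.
Agent 2 against (Up, I): payoffs 7, 4, 3 → best response L.
Agent 2 against (Up, O): payoffs 8, 9, 0 → best response M.
Agent 2 against (Down, I): payoffs 7, 2, 5 → best response L.
Agent 2 against (Down, O): payoffs 0, 6, 5 → best response M.
Agent 3 against (Up, L): payoffs 9, 2 → best response I.
Agent 3 against (Up, M): payoffs 7, 1 → best response I.
Agent 3 against (Up, R): payoffs 5, 4 → best response I.
Agent 3 against (Down, L): payoffs 9, 1 → best response I.
Agent 3 against (Down, M): payoffs 2, 8 → best response O.
Agent 3 against (Down, R): payoffs 8, 0 → best response I.
Mutual best responses: (Up, L, I).

Pure NE: (Up, L, I)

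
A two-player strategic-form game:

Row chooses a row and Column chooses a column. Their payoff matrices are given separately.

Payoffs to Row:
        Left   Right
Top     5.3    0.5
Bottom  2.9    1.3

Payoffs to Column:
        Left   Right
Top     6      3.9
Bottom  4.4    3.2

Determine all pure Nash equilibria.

(Top, Left): Row gets 5.3, best alternative 2.9; Column gets 6, best alternative 3.9. No profitable deviation — NE.
(Top, Right): Row can switch to Bottom (0.5 → 1.3). Not NE.
(Bottom, Left): Row can switch to Top (2.9 → 5.3). Not NE.
(Bottom, Right): Column can switch to Left (3.2 → 4.4). Not NE.

(Top, Left)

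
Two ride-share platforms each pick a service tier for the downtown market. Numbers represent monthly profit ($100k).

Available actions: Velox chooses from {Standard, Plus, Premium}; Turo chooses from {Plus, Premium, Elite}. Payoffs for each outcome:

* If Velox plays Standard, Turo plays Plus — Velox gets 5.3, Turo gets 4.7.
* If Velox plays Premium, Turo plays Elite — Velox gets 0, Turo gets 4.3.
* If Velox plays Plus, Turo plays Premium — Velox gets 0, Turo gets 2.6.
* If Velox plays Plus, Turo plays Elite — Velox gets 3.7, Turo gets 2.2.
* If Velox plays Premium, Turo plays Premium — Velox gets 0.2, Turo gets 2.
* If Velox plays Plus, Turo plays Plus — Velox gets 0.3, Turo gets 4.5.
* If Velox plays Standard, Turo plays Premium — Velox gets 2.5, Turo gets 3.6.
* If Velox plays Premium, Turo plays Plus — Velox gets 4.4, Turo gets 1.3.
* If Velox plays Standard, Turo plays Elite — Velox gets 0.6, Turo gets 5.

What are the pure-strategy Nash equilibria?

none

Velox against Plus: payoffs 5.3, 0.3, 4.4 → best response Standard.
Velox against Premium: payoffs 2.5, 0, 0.2 → best response Standard.
Velox against Elite: payoffs 0.6, 3.7, 0 → best response Plus.
Turo against Standard: payoffs 4.7, 3.6, 5 → best response Elite.
Turo against Plus: payoffs 4.5, 2.6, 2.2 → best response Plus.
Turo against Premium: payoffs 1.3, 2, 4.3 → best response Elite.
No profile is a mutual best response for all players.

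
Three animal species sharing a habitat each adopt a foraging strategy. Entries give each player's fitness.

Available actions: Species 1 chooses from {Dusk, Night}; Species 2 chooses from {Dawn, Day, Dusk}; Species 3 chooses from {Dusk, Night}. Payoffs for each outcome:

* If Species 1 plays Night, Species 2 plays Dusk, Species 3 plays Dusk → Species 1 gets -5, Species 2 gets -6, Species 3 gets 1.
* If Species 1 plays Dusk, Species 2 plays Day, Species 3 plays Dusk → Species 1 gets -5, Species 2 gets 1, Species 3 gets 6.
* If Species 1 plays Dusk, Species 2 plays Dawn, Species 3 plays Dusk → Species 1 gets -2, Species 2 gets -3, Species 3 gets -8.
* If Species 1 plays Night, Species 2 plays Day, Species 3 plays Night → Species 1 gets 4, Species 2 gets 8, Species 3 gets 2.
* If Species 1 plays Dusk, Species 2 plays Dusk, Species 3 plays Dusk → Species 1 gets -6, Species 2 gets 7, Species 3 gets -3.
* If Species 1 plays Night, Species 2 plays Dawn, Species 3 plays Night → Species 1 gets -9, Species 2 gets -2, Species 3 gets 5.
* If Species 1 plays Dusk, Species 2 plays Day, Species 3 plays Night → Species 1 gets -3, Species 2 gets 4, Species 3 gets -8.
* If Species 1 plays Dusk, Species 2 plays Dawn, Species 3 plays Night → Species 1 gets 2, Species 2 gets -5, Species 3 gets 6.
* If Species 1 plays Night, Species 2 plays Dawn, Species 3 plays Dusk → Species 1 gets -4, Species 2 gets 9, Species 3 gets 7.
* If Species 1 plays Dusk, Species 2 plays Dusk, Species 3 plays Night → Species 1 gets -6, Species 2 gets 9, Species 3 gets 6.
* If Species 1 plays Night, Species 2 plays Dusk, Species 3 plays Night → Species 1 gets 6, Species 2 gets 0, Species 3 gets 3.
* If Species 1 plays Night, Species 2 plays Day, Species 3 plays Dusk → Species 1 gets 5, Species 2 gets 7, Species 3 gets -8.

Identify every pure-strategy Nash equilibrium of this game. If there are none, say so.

Pure NE: (Night, Day, Night)

Mark each player's best response to every combination of opponents' strategies; a profile where every player is best-responding is a pure Nash equilibrium.
Species 1 against (Dawn, Dusk): payoffs -2, -4 → best response Dusk.
Species 1 against (Dawn, Night): payoffs 2, -9 → best response Dusk.
Species 1 against (Day, Dusk): payoffs -5, 5 → best response Night.
Species 1 against (Day, Night): payoffs -3, 4 → best response Night.
Species 1 against (Dusk, Dusk): payoffs -6, -5 → best response Night.
Species 1 against (Dusk, Night): payoffs -6, 6 → best response Night.
Species 2 against (Dusk, Dusk): payoffs -3, 1, 7 → best response Dusk.
Species 2 against (Dusk, Night): payoffs -5, 4, 9 → best response Dusk.
Species 2 against (Night, Dusk): payoffs 9, 7, -6 → best response Dawn.
Species 2 against (Night, Night): payoffs -2, 8, 0 → best response Day.
Species 3 against (Dusk, Dawn): payoffs -8, 6 → best response Night.
Species 3 against (Dusk, Day): payoffs 6, -8 → best response Dusk.
Species 3 against (Dusk, Dusk): payoffs -3, 6 → best response Night.
Species 3 against (Night, Dawn): payoffs 7, 5 → best response Dusk.
Species 3 against (Night, Day): payoffs -8, 2 → best response Night.
Species 3 against (Night, Dusk): payoffs 1, 3 → best response Night.
Mutual best responses: (Night, Day, Night).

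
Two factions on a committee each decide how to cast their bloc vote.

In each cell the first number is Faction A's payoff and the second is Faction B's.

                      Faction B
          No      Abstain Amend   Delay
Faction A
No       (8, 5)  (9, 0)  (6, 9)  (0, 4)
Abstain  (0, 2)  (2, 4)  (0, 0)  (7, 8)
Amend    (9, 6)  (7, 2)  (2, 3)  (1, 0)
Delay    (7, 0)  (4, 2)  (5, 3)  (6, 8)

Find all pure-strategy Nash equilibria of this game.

Pure-strategy Nash equilibria: (No, Amend); (Abstain, Delay); (Amend, No)

Faction A against No: payoffs 8, 0, 9, 7 → best response Amend.
Faction A against Abstain: payoffs 9, 2, 7, 4 → best response No.
Faction A against Amend: payoffs 6, 0, 2, 5 → best response No.
Faction A against Delay: payoffs 0, 7, 1, 6 → best response Abstain.
Faction B against No: payoffs 5, 0, 9, 4 → best response Amend.
Faction B against Abstain: payoffs 2, 4, 0, 8 → best response Delay.
Faction B against Amend: payoffs 6, 2, 3, 0 → best response No.
Faction B against Delay: payoffs 0, 2, 3, 8 → best response Delay.
Mutual best responses: (No, Amend); (Abstain, Delay); (Amend, No).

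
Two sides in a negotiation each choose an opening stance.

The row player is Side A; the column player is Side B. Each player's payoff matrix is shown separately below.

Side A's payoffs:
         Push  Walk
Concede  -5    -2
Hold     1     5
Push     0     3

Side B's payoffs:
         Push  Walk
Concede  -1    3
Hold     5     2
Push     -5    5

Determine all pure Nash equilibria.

(Concede, Push): Side A can switch to Hold (-5 → 1). Not NE.
(Concede, Walk): Side A can switch to Hold (-2 → 5). Not NE.
(Hold, Push): Side A gets 1, best alternative 0; Side B gets 5, best alternative 2. No profitable deviation — NE.
(Hold, Walk): Side B can switch to Push (2 → 5). Not NE.
(Push, Push): Side A can switch to Hold (0 → 1). Not NE.
(Push, Walk): Side A can switch to Hold (3 → 5). Not NE.

Pure NE: (Hold, Push)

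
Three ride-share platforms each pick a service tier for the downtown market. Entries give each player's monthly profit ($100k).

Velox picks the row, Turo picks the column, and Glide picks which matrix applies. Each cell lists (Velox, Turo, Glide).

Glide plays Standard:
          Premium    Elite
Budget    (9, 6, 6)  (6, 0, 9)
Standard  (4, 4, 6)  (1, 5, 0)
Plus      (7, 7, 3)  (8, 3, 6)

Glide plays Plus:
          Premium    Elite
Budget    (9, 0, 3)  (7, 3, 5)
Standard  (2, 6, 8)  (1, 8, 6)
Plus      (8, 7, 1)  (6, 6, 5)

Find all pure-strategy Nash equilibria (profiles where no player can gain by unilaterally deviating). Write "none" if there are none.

The unique pure-strategy Nash equilibrium is (Budget, Premium, Standard).

(Budget, Premium, Standard): Velox gets 9, best alternative 7; Turo gets 6, best alternative 0; Glide gets 6, best alternative 3. No profitable deviation — NE.
(Budget, Premium, Plus): Turo can switch to Elite (0 → 3). Not NE.
(Budget, Elite, Standard): Velox can switch to Plus (6 → 8). Not NE.
(Budget, Elite, Plus): Glide can switch to Standard (5 → 9). Not NE.
(Standard, Premium, Standard): Velox can switch to Budget (4 → 9). Not NE.
(Standard, Premium, Plus): Velox can switch to Budget (2 → 9). Not NE.
(Standard, Elite, Standard): Velox can switch to Budget (1 → 6). Not NE.
(Standard, Elite, Plus): Velox can switch to Budget (1 → 7). Not NE.
(Plus, Premium, Standard): Velox can switch to Budget (7 → 9). Not NE.
(Plus, Premium, Plus): Velox can switch to Budget (8 → 9). Not NE.
(Plus, Elite, Standard): Turo can switch to Premium (3 → 7). Not NE.
(Plus, Elite, Plus): Velox can switch to Budget (6 → 7). Not NE.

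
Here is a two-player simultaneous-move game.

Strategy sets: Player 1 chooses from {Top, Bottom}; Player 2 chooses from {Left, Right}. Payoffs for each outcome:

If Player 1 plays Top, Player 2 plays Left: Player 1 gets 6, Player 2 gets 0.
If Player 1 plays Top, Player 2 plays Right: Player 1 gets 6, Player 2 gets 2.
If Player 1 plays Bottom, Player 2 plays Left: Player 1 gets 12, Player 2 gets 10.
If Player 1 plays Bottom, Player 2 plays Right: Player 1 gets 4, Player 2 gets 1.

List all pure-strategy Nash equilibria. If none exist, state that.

(Top, Right) and (Bottom, Left)

(Top, Left): Player 1 can switch to Bottom (6 → 12). Not NE.
(Top, Right): Player 1 gets 6, best alternative 4; Player 2 gets 2, best alternative 0. No profitable deviation — NE.
(Bottom, Left): Player 1 gets 12, best alternative 6; Player 2 gets 10, best alternative 1. No profitable deviation — NE.
(Bottom, Right): Player 1 can switch to Top (4 → 6). Not NE.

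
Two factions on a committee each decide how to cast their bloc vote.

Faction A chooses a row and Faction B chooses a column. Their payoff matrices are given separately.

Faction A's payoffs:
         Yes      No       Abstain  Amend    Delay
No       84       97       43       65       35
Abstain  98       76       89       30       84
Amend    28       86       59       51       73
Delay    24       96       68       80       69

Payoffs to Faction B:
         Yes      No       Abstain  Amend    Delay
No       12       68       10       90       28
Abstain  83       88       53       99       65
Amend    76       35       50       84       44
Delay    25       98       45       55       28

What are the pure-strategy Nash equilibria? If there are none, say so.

none

For each player, find the best response to each opponent profile; mutual best responses are the pure NE.
Faction A against Yes: payoffs 84, 98, 28, 24 → best response Abstain.
Faction A against No: payoffs 97, 76, 86, 96 → best response No.
Faction A against Abstain: payoffs 43, 89, 59, 68 → best response Abstain.
Faction A against Amend: payoffs 65, 30, 51, 80 → best response Delay.
Faction A against Delay: payoffs 35, 84, 73, 69 → best response Abstain.
Faction B against No: payoffs 12, 68, 10, 90, 28 → best response Amend.
Faction B against Abstain: payoffs 83, 88, 53, 99, 65 → best response Amend.
Faction B against Amend: payoffs 76, 35, 50, 84, 44 → best response Amend.
Faction B against Delay: payoffs 25, 98, 45, 55, 28 → best response No.
No profile is a mutual best response for all players.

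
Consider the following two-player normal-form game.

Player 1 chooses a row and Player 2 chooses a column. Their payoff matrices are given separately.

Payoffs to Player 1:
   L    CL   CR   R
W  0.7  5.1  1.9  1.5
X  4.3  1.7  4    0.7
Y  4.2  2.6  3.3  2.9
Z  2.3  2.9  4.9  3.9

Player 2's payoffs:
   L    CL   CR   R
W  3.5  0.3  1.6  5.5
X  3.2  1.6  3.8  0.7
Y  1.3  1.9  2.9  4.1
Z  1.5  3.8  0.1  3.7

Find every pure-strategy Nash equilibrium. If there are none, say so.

Player 1 against L: payoffs 0.7, 4.3, 4.2, 2.3 → best response X.
Player 1 against CL: payoffs 5.1, 1.7, 2.6, 2.9 → best response W.
Player 1 against CR: payoffs 1.9, 4, 3.3, 4.9 → best response Z.
Player 1 against R: payoffs 1.5, 0.7, 2.9, 3.9 → best response Z.
Player 2 against W: payoffs 3.5, 0.3, 1.6, 5.5 → best response R.
Player 2 against X: payoffs 3.2, 1.6, 3.8, 0.7 → best response CR.
Player 2 against Y: payoffs 1.3, 1.9, 2.9, 4.1 → best response R.
Player 2 against Z: payoffs 1.5, 3.8, 0.1, 3.7 → best response CL.
No profile is a mutual best response for all players.

No pure-strategy Nash equilibrium.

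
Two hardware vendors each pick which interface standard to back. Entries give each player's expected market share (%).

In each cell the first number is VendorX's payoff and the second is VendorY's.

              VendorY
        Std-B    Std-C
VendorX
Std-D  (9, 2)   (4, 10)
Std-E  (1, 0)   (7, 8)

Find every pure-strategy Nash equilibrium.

Check each profile: it is a Nash equilibrium iff no player can strictly gain by switching unilaterally.
(Std-D, Std-B): VendorY can switch to Std-C (2 → 10). Not NE.
(Std-D, Std-C): VendorX can switch to Std-E (4 → 7). Not NE.
(Std-E, Std-B): VendorX can switch to Std-D (1 → 9). Not NE.
(Std-E, Std-C): VendorX gets 7, best alternative 4; VendorY gets 8, best alternative 0. No profitable deviation — NE.

(Std-E, Std-C)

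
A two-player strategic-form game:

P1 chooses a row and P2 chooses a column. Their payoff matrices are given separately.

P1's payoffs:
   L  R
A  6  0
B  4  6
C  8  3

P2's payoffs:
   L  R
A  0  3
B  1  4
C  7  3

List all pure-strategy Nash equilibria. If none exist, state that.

The pure Nash equilibria are (B, R); (C, L).

For each strategy profile, look for a profitable unilateral deviation.
(A, L): P1 can switch to C (6 → 8). Not NE.
(A, R): P1 can switch to B (0 → 6). Not NE.
(B, L): P1 can switch to A (4 → 6). Not NE.
(B, R): P1 gets 6, best alternative 3; P2 gets 4, best alternative 1. No profitable deviation — NE.
(C, L): P1 gets 8, best alternative 6; P2 gets 7, best alternative 3. No profitable deviation — NE.
(C, R): P1 can switch to B (3 → 6). Not NE.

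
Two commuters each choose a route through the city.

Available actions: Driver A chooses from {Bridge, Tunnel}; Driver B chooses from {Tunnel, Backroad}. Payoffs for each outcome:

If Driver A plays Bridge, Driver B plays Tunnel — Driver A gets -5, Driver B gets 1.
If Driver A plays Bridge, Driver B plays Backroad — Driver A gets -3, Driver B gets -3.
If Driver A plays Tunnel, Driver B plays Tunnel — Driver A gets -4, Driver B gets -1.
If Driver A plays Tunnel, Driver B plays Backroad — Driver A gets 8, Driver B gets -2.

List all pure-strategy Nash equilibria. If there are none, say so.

(Tunnel, Tunnel)

Mark each player's best response to every combination of opponents' strategies; a profile where every player is best-responding is a pure Nash equilibrium.
Driver A against Tunnel: payoffs -5, -4 → best response Tunnel.
Driver A against Backroad: payoffs -3, 8 → best response Tunnel.
Driver B against Bridge: payoffs 1, -3 → best response Tunnel.
Driver B against Tunnel: payoffs -1, -2 → best response Tunnel.
Mutual best responses: (Tunnel, Tunnel).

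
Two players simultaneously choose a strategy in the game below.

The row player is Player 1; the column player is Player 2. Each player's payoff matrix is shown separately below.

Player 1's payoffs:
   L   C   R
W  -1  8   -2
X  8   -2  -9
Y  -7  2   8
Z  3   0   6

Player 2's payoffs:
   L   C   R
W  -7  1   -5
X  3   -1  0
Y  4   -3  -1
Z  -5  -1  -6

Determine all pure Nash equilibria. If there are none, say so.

Player 1 against L: payoffs -1, 8, -7, 3 → best response X.
Player 1 against C: payoffs 8, -2, 2, 0 → best response W.
Player 1 against R: payoffs -2, -9, 8, 6 → best response Y.
Player 2 against W: payoffs -7, 1, -5 → best response C.
Player 2 against X: payoffs 3, -1, 0 → best response L.
Player 2 against Y: payoffs 4, -3, -1 → best response L.
Player 2 against Z: payoffs -5, -1, -6 → best response C.
Mutual best responses: (W, C); (X, L).

(W, C) and (X, L)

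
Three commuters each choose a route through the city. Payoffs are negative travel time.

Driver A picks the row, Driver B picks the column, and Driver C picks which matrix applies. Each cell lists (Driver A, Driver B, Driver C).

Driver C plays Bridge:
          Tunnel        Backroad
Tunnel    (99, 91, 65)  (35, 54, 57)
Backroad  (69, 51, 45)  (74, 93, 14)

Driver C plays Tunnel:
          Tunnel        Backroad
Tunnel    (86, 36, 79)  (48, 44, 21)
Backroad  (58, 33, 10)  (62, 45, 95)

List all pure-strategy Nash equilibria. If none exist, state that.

The unique pure-strategy Nash equilibrium is (Backroad, Backroad, Tunnel).

Driver A against (Tunnel, Bridge): payoffs 99, 69 → best response Tunnel.
Driver A against (Tunnel, Tunnel): payoffs 86, 58 → best response Tunnel.
Driver A against (Backroad, Bridge): payoffs 35, 74 → best response Backroad.
Driver A against (Backroad, Tunnel): payoffs 48, 62 → best response Backroad.
Driver B against (Tunnel, Bridge): payoffs 91, 54 → best response Tunnel.
Driver B against (Tunnel, Tunnel): payoffs 36, 44 → best response Backroad.
Driver B against (Backroad, Bridge): payoffs 51, 93 → best response Backroad.
Driver B against (Backroad, Tunnel): payoffs 33, 45 → best response Backroad.
Driver C against (Tunnel, Tunnel): payoffs 65, 79 → best response Tunnel.
Driver C against (Tunnel, Backroad): payoffs 57, 21 → best response Bridge.
Driver C against (Backroad, Tunnel): payoffs 45, 10 → best response Bridge.
Driver C against (Backroad, Backroad): payoffs 14, 95 → best response Tunnel.
Mutual best responses: (Backroad, Backroad, Tunnel).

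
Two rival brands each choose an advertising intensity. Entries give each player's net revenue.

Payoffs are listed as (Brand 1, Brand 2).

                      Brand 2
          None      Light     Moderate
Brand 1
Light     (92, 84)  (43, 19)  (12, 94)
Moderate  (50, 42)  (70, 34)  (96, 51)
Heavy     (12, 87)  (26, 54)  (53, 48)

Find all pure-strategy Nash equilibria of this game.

(Moderate, Moderate)

Brand 1 against None: payoffs 92, 50, 12 → best response Light.
Brand 1 against Light: payoffs 43, 70, 26 → best response Moderate.
Brand 1 against Moderate: payoffs 12, 96, 53 → best response Moderate.
Brand 2 against Light: payoffs 84, 19, 94 → best response Moderate.
Brand 2 against Moderate: payoffs 42, 34, 51 → best response Moderate.
Brand 2 against Heavy: payoffs 87, 54, 48 → best response None.
Mutual best responses: (Moderate, Moderate).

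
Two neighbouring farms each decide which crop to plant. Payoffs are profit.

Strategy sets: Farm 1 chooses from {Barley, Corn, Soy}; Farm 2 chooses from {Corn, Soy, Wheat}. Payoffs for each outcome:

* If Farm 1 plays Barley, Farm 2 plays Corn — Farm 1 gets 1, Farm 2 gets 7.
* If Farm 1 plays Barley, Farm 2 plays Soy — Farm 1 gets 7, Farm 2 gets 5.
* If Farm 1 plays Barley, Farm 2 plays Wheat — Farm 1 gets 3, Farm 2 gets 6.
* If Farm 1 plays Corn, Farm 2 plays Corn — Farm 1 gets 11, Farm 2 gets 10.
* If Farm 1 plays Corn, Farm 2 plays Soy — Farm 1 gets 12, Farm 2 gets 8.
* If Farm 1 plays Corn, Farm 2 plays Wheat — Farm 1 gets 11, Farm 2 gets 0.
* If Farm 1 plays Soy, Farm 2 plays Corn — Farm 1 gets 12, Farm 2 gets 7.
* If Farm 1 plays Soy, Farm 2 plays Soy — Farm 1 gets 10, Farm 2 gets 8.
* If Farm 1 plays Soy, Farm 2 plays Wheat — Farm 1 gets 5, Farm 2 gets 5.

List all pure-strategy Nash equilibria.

Farm 1 against Corn: payoffs 1, 11, 12 → best response Soy.
Farm 1 against Soy: payoffs 7, 12, 10 → best response Corn.
Farm 1 against Wheat: payoffs 3, 11, 5 → best response Corn.
Farm 2 against Barley: payoffs 7, 5, 6 → best response Corn.
Farm 2 against Corn: payoffs 10, 8, 0 → best response Corn.
Farm 2 against Soy: payoffs 7, 8, 5 → best response Soy.
No profile is a mutual best response for all players.

This game has no pure Nash equilibrium.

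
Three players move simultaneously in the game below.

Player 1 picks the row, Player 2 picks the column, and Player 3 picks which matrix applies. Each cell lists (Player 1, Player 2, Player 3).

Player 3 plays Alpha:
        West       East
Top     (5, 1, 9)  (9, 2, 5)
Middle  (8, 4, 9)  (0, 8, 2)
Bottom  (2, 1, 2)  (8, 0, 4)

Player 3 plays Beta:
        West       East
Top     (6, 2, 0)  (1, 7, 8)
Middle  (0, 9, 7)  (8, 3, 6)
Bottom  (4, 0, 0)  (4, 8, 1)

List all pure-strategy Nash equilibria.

For each player, find the best response to each opponent profile; mutual best responses are the pure NE.
Player 1 against (West, Alpha): payoffs 5, 8, 2 → best response Middle.
Player 1 against (West, Beta): payoffs 6, 0, 4 → best response Top.
Player 1 against (East, Alpha): payoffs 9, 0, 8 → best response Top.
Player 1 against (East, Beta): payoffs 1, 8, 4 → best response Middle.
Player 2 against (Top, Alpha): payoffs 1, 2 → best response East.
Player 2 against (Top, Beta): payoffs 2, 7 → best response East.
Player 2 against (Middle, Alpha): payoffs 4, 8 → best response East.
Player 2 against (Middle, Beta): payoffs 9, 3 → best response West.
Player 2 against (Bottom, Alpha): payoffs 1, 0 → best response West.
Player 2 against (Bottom, Beta): payoffs 0, 8 → best response East.
Player 3 against (Top, West): payoffs 9, 0 → best response Alpha.
Player 3 against (Top, East): payoffs 5, 8 → best response Beta.
Player 3 against (Middle, West): payoffs 9, 7 → best response Alpha.
Player 3 against (Middle, East): payoffs 2, 6 → best response Beta.
Player 3 against (Bottom, West): payoffs 2, 0 → best response Alpha.
Player 3 against (Bottom, East): payoffs 4, 1 → best response Alpha.
No profile is a mutual best response for all players.

This game has no pure Nash equilibrium.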